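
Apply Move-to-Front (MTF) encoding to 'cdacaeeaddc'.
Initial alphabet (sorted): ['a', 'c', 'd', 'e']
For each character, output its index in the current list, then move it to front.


MTF encoding:
'c': index 1 in ['a', 'c', 'd', 'e'] -> ['c', 'a', 'd', 'e']
'd': index 2 in ['c', 'a', 'd', 'e'] -> ['d', 'c', 'a', 'e']
'a': index 2 in ['d', 'c', 'a', 'e'] -> ['a', 'd', 'c', 'e']
'c': index 2 in ['a', 'd', 'c', 'e'] -> ['c', 'a', 'd', 'e']
'a': index 1 in ['c', 'a', 'd', 'e'] -> ['a', 'c', 'd', 'e']
'e': index 3 in ['a', 'c', 'd', 'e'] -> ['e', 'a', 'c', 'd']
'e': index 0 in ['e', 'a', 'c', 'd'] -> ['e', 'a', 'c', 'd']
'a': index 1 in ['e', 'a', 'c', 'd'] -> ['a', 'e', 'c', 'd']
'd': index 3 in ['a', 'e', 'c', 'd'] -> ['d', 'a', 'e', 'c']
'd': index 0 in ['d', 'a', 'e', 'c'] -> ['d', 'a', 'e', 'c']
'c': index 3 in ['d', 'a', 'e', 'c'] -> ['c', 'd', 'a', 'e']


Output: [1, 2, 2, 2, 1, 3, 0, 1, 3, 0, 3]


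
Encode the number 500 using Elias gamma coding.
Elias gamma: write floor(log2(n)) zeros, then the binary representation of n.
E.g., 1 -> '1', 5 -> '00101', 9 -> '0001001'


num_bits = floor(log2(500)) + 1 = 9
leading_zeros = num_bits - 1 = 8
binary(500) = 111110100

Elias gamma(500) = '00000000' + '111110100' = 00000000111110100 (17 bits)


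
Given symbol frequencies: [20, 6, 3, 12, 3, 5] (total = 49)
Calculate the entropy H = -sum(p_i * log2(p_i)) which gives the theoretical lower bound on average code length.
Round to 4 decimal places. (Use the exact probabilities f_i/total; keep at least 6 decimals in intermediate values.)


Per-symbol terms -p_i * log2(p_i) with p_i = f_i/49:
  p = 20/49 = 0.408163: log2(p) = -1.292782, -p*log2(p) = 0.527666
  p = 6/49 = 0.122449: log2(p) = -3.029747, -p*log2(p) = 0.370989
  p = 3/49 = 0.061224: log2(p) = -4.029747, -p*log2(p) = 0.246719
  p = 12/49 = 0.244898: log2(p) = -2.029747, -p*log2(p) = 0.497081
  p = 3/49 = 0.061224: log2(p) = -4.029747, -p*log2(p) = 0.246719
  p = 5/49 = 0.102041: log2(p) = -3.292782, -p*log2(p) = 0.335998
H = 0.527666 + 0.370989 + 0.246719 + 0.497081 + 0.246719 + 0.335998 = 2.225172

H = 2.2252 bits/symbol


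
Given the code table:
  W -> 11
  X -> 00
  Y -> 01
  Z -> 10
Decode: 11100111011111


Decoding:
11 -> W
10 -> Z
01 -> Y
11 -> W
01 -> Y
11 -> W
11 -> W


Result: WZYWYWW


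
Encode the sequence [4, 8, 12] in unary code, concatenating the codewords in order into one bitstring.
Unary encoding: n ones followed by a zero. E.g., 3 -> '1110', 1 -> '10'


Encode each number as n ones followed by a terminating 0:
  4 -> 11110 (5 bits)
  8 -> 111111110 (9 bits)
  12 -> 1111111111110 (13 bits)
Total length = 5 + 9 + 13 = 27 bits.

Unary([4, 8, 12]) = 111101111111101111111111110 (27 bits)


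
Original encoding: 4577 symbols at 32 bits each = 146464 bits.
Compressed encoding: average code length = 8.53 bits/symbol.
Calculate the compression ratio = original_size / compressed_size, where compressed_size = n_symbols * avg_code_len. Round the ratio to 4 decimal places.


original_size = n_symbols * orig_bits = 4577 * 32 = 146464 bits
compressed_size = n_symbols * avg_code_len = 4577 * 8.53 = 39041.81 bits
ratio = original_size / compressed_size = 146464 / 39041.81 = 3.7515

Compression ratio = 3.7515


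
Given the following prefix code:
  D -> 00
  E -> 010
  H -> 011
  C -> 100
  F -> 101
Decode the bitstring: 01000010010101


Decoding step by step:
Bits 010 -> E
Bits 00 -> D
Bits 010 -> E
Bits 010 -> E
Bits 101 -> F


Decoded message: EDEEF


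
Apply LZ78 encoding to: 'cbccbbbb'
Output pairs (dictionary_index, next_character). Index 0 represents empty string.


LZ78 encoding steps:
Dictionary: {0: ''}
Step 1: w='' (idx 0), next='c' -> output (0, 'c'), add 'c' as idx 1
Step 2: w='' (idx 0), next='b' -> output (0, 'b'), add 'b' as idx 2
Step 3: w='c' (idx 1), next='c' -> output (1, 'c'), add 'cc' as idx 3
Step 4: w='b' (idx 2), next='b' -> output (2, 'b'), add 'bb' as idx 4
Step 5: w='bb' (idx 4), end of input -> output (4, '')


Encoded: [(0, 'c'), (0, 'b'), (1, 'c'), (2, 'b'), (4, '')]


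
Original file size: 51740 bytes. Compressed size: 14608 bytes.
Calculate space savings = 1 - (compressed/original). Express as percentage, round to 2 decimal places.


ratio = compressed/original = 14608/51740 = 0.282335
savings = 1 - ratio = 1 - 0.282335 = 0.717665
as a percentage: 0.717665 * 100 = 71.77%

Space savings = 1 - 14608/51740 = 71.77%


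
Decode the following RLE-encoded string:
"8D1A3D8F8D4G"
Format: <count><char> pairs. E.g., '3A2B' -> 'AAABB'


Expanding each <count><char> pair:
  8D -> 'DDDDDDDD'
  1A -> 'A'
  3D -> 'DDD'
  8F -> 'FFFFFFFF'
  8D -> 'DDDDDDDD'
  4G -> 'GGGG'

Decoded = DDDDDDDDADDDFFFFFFFFDDDDDDDDGGGG


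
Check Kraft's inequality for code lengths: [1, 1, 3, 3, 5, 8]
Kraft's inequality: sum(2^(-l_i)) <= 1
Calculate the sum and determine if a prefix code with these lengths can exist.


Sum = 2^(-1) + 2^(-1) + 2^(-3) + 2^(-3) + 2^(-5) + 2^(-8)
    = 0.5 + 0.5 + 0.125 + 0.125 + 0.03125 + 0.00390625
    = 329/256 = 1.28515625
Since 1.28515625 > 1, Kraft's inequality is NOT satisfied.
A prefix code with these lengths CANNOT exist.

Kraft sum = 1.28515625. Not satisfied.


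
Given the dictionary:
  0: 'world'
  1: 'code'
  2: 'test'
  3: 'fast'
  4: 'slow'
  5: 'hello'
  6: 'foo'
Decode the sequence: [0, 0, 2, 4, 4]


Look up each index in the dictionary:
  0 -> 'world'
  0 -> 'world'
  2 -> 'test'
  4 -> 'slow'
  4 -> 'slow'

Decoded: "world world test slow slow"


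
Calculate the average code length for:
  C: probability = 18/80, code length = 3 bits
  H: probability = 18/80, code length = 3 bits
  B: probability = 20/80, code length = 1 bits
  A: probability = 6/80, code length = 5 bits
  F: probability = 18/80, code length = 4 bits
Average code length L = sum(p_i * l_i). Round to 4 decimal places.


Weighted contributions p_i * l_i:
  C: (18/80) * 3 = 54/80
  H: (18/80) * 3 = 54/80
  B: (20/80) * 1 = 20/80
  A: (6/80) * 5 = 30/80
  F: (18/80) * 4 = 72/80
Sum = (54 + 54 + 20 + 30 + 72)/80 = 230/80

L = 230/80 = 2.8750 bits/symbol


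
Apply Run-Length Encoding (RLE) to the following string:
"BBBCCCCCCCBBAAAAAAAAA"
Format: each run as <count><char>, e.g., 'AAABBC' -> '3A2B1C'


Scanning runs left to right:
  i=0: run of 'B' x 3 -> '3B'
  i=3: run of 'C' x 7 -> '7C'
  i=10: run of 'B' x 2 -> '2B'
  i=12: run of 'A' x 9 -> '9A'

RLE = 3B7C2B9A


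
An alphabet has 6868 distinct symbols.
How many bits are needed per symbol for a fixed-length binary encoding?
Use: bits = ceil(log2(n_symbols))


log2(6868) = 12.7457
Bracket: 2^12 = 4096 < 6868 <= 2^13 = 8192
So ceil(log2(6868)) = 13

bits = ceil(log2(6868)) = ceil(12.7457) = 13 bits


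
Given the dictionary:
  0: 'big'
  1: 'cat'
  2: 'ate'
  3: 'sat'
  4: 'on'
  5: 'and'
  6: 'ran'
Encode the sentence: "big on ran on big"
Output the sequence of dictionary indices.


Look up each word in the dictionary:
  'big' -> 0
  'on' -> 4
  'ran' -> 6
  'on' -> 4
  'big' -> 0

Encoded: [0, 4, 6, 4, 0]


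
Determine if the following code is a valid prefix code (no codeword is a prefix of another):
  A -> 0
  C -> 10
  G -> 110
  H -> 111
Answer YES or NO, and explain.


Checking each pair (does one codeword prefix another?):
  A='0' vs C='10': no prefix
  A='0' vs G='110': no prefix
  A='0' vs H='111': no prefix
  C='10' vs A='0': no prefix
  C='10' vs G='110': no prefix
  C='10' vs H='111': no prefix
  G='110' vs A='0': no prefix
  G='110' vs C='10': no prefix
  G='110' vs H='111': no prefix
  H='111' vs A='0': no prefix
  H='111' vs C='10': no prefix
  H='111' vs G='110': no prefix
No violation found over all pairs.

YES -- this is a valid prefix code. No codeword is a prefix of any other codeword.


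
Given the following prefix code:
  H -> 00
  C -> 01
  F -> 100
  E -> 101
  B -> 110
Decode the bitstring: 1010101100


Decoding step by step:
Bits 101 -> E
Bits 01 -> C
Bits 01 -> C
Bits 100 -> F


Decoded message: ECCF


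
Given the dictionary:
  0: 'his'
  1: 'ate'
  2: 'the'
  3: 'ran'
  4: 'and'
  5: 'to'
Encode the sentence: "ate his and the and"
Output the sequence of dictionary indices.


Look up each word in the dictionary:
  'ate' -> 1
  'his' -> 0
  'and' -> 4
  'the' -> 2
  'and' -> 4

Encoded: [1, 0, 4, 2, 4]


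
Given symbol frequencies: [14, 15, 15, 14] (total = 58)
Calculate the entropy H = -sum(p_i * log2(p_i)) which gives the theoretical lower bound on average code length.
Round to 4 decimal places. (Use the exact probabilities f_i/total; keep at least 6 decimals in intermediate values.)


Per-symbol terms -p_i * log2(p_i) with p_i = f_i/58:
  p = 14/58 = 0.241379: log2(p) = -2.050626, -p*log2(p) = 0.494979
  p = 15/58 = 0.258621: log2(p) = -1.951090, -p*log2(p) = 0.504592
  p = 15/58 = 0.258621: log2(p) = -1.951090, -p*log2(p) = 0.504592
  p = 14/58 = 0.241379: log2(p) = -2.050626, -p*log2(p) = 0.494979
H = 0.494979 + 0.504592 + 0.504592 + 0.494979 = 1.999142

H = 1.9991 bits/symbol


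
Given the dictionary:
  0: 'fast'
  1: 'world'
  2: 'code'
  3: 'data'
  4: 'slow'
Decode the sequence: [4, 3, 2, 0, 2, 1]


Look up each index in the dictionary:
  4 -> 'slow'
  3 -> 'data'
  2 -> 'code'
  0 -> 'fast'
  2 -> 'code'
  1 -> 'world'

Decoded: "slow data code fast code world"


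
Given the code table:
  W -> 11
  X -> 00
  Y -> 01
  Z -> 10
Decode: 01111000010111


Decoding:
01 -> Y
11 -> W
10 -> Z
00 -> X
01 -> Y
01 -> Y
11 -> W


Result: YWZXYYW


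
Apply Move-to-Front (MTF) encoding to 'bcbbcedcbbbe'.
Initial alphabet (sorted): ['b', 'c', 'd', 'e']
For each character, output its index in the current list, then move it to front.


MTF encoding:
'b': index 0 in ['b', 'c', 'd', 'e'] -> ['b', 'c', 'd', 'e']
'c': index 1 in ['b', 'c', 'd', 'e'] -> ['c', 'b', 'd', 'e']
'b': index 1 in ['c', 'b', 'd', 'e'] -> ['b', 'c', 'd', 'e']
'b': index 0 in ['b', 'c', 'd', 'e'] -> ['b', 'c', 'd', 'e']
'c': index 1 in ['b', 'c', 'd', 'e'] -> ['c', 'b', 'd', 'e']
'e': index 3 in ['c', 'b', 'd', 'e'] -> ['e', 'c', 'b', 'd']
'd': index 3 in ['e', 'c', 'b', 'd'] -> ['d', 'e', 'c', 'b']
'c': index 2 in ['d', 'e', 'c', 'b'] -> ['c', 'd', 'e', 'b']
'b': index 3 in ['c', 'd', 'e', 'b'] -> ['b', 'c', 'd', 'e']
'b': index 0 in ['b', 'c', 'd', 'e'] -> ['b', 'c', 'd', 'e']
'b': index 0 in ['b', 'c', 'd', 'e'] -> ['b', 'c', 'd', 'e']
'e': index 3 in ['b', 'c', 'd', 'e'] -> ['e', 'b', 'c', 'd']


Output: [0, 1, 1, 0, 1, 3, 3, 2, 3, 0, 0, 3]


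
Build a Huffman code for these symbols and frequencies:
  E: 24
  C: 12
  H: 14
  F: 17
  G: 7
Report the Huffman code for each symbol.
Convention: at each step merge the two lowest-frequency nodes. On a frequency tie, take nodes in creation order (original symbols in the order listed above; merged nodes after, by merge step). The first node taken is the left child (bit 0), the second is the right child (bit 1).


Huffman tree construction:
Step 1: Merge G(7) + C(12) = 19
Step 2: Merge H(14) + F(17) = 31
Step 3: Merge (G+C)(19) + E(24) = 43
Step 4: Merge (H+F)(31) + ((G+C)+E)(43) = 74
Read each symbol's code off the tree from the root (left child = 0, right child = 1).

Codes:
  E: 11 (length 2)
  C: 101 (length 3)
  H: 00 (length 2)
  F: 01 (length 2)
  G: 100 (length 3)
Average code length: 167/74 = 2.2568 bits/symbol


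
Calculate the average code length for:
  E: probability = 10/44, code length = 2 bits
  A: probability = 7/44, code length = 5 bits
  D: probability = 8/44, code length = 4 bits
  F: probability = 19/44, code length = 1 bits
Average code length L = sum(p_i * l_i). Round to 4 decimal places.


Weighted contributions p_i * l_i:
  E: (10/44) * 2 = 20/44
  A: (7/44) * 5 = 35/44
  D: (8/44) * 4 = 32/44
  F: (19/44) * 1 = 19/44
Sum = (20 + 35 + 32 + 19)/44 = 106/44

L = 106/44 = 2.4091 bits/symbol


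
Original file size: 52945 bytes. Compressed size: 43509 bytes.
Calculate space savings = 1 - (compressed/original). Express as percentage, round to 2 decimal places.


ratio = compressed/original = 43509/52945 = 0.821777
savings = 1 - ratio = 1 - 0.821777 = 0.178223
as a percentage: 0.178223 * 100 = 17.82%

Space savings = 1 - 43509/52945 = 17.82%


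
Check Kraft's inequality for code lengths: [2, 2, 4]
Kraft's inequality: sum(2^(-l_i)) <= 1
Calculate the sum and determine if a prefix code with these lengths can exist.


Sum = 2^(-2) + 2^(-2) + 2^(-4)
    = 0.25 + 0.25 + 0.0625
    = 9/16 = 0.5625
Since 0.5625 <= 1, Kraft's inequality IS satisfied.
A prefix code with these lengths CAN exist.

Kraft sum = 0.5625. Satisfied.


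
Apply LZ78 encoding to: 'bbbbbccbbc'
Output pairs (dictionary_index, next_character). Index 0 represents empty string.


LZ78 encoding steps:
Dictionary: {0: ''}
Step 1: w='' (idx 0), next='b' -> output (0, 'b'), add 'b' as idx 1
Step 2: w='b' (idx 1), next='b' -> output (1, 'b'), add 'bb' as idx 2
Step 3: w='bb' (idx 2), next='c' -> output (2, 'c'), add 'bbc' as idx 3
Step 4: w='' (idx 0), next='c' -> output (0, 'c'), add 'c' as idx 4
Step 5: w='bbc' (idx 3), end of input -> output (3, '')


Encoded: [(0, 'b'), (1, 'b'), (2, 'c'), (0, 'c'), (3, '')]


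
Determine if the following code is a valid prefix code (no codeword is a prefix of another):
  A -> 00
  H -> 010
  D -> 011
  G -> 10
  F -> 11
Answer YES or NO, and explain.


Checking each pair (does one codeword prefix another?):
  A='00' vs H='010': no prefix
  A='00' vs D='011': no prefix
  A='00' vs G='10': no prefix
  A='00' vs F='11': no prefix
  H='010' vs A='00': no prefix
  H='010' vs D='011': no prefix
  H='010' vs G='10': no prefix
  H='010' vs F='11': no prefix
  D='011' vs A='00': no prefix
  D='011' vs H='010': no prefix
  D='011' vs G='10': no prefix
  D='011' vs F='11': no prefix
  G='10' vs A='00': no prefix
  G='10' vs H='010': no prefix
  G='10' vs D='011': no prefix
  G='10' vs F='11': no prefix
  F='11' vs A='00': no prefix
  F='11' vs H='010': no prefix
  F='11' vs D='011': no prefix
  F='11' vs G='10': no prefix
No violation found over all pairs.

YES -- this is a valid prefix code. No codeword is a prefix of any other codeword.


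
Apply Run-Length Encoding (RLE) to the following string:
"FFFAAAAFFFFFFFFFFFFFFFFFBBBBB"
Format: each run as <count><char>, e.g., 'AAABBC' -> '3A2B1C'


Scanning runs left to right:
  i=0: run of 'F' x 3 -> '3F'
  i=3: run of 'A' x 4 -> '4A'
  i=7: run of 'F' x 17 -> '17F'
  i=24: run of 'B' x 5 -> '5B'

RLE = 3F4A17F5B


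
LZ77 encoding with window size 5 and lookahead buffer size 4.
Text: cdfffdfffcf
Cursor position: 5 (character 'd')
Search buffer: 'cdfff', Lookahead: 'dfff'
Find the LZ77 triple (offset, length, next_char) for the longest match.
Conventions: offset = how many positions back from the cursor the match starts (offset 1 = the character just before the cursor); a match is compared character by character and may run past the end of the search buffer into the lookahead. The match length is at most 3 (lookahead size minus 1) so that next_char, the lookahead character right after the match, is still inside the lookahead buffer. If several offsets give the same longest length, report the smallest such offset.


Try each offset into the search buffer:
  offset=1 (pos 4, char 'f'): match length 0
  offset=2 (pos 3, char 'f'): match length 0
  offset=3 (pos 2, char 'f'): match length 0
  offset=4 (pos 1, char 'd'): match length 3
  offset=5 (pos 0, char 'c'): match length 0
Longest match has length 3 at offset 4.
next_char = character at position 5 + 3 = 8 -> 'f'

Best match: offset=4, length=3 (matching 'dff' starting at position 1)
LZ77 triple: (4, 3, 'f')


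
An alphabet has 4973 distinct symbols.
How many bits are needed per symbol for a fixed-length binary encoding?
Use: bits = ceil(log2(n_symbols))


log2(4973) = 12.2799
Bracket: 2^12 = 4096 < 4973 <= 2^13 = 8192
So ceil(log2(4973)) = 13

bits = ceil(log2(4973)) = ceil(12.2799) = 13 bits


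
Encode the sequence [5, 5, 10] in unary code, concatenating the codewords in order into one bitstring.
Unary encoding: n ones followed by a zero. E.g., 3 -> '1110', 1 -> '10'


Encode each number as n ones followed by a terminating 0:
  5 -> 111110 (6 bits)
  5 -> 111110 (6 bits)
  10 -> 11111111110 (11 bits)
Total length = 6 + 6 + 11 = 23 bits.

Unary([5, 5, 10]) = 11111011111011111111110 (23 bits)


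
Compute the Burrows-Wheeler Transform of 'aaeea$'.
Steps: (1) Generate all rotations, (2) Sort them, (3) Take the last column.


Rotations (sorted):
  0: $aaeea -> last char: a
  1: a$aaee -> last char: e
  2: aaeea$ -> last char: $
  3: aeea$a -> last char: a
  4: ea$aae -> last char: e
  5: eea$aa -> last char: a


BWT = ae$aea


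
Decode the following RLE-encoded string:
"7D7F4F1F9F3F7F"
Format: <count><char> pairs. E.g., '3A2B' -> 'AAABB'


Expanding each <count><char> pair:
  7D -> 'DDDDDDD'
  7F -> 'FFFFFFF'
  4F -> 'FFFF'
  1F -> 'F'
  9F -> 'FFFFFFFFF'
  3F -> 'FFF'
  7F -> 'FFFFFFF'

Decoded = DDDDDDDFFFFFFFFFFFFFFFFFFFFFFFFFFFFFFF


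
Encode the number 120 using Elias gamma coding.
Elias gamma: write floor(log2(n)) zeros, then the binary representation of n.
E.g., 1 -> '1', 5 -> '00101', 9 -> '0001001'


num_bits = floor(log2(120)) + 1 = 7
leading_zeros = num_bits - 1 = 6
binary(120) = 1111000

Elias gamma(120) = '000000' + '1111000' = 0000001111000 (13 bits)


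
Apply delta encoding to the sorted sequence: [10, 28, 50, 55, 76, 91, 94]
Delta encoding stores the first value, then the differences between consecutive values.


First value: 10
Deltas:
  28 - 10 = 18
  50 - 28 = 22
  55 - 50 = 5
  76 - 55 = 21
  91 - 76 = 15
  94 - 91 = 3


Delta encoded: [10, 18, 22, 5, 21, 15, 3]


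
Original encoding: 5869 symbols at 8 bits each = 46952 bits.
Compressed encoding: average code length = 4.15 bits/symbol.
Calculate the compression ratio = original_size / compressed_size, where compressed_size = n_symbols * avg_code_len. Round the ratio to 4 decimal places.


original_size = n_symbols * orig_bits = 5869 * 8 = 46952 bits
compressed_size = n_symbols * avg_code_len = 5869 * 4.15 = 24356.35 bits
ratio = original_size / compressed_size = 46952 / 24356.35 = 1.9277

Compression ratio = 1.9277


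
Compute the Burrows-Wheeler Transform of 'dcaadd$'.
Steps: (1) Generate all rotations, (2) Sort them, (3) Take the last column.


Rotations (sorted):
  0: $dcaadd -> last char: d
  1: aadd$dc -> last char: c
  2: add$dca -> last char: a
  3: caadd$d -> last char: d
  4: d$dcaad -> last char: d
  5: dcaadd$ -> last char: $
  6: dd$dcaa -> last char: a


BWT = dcadd$a


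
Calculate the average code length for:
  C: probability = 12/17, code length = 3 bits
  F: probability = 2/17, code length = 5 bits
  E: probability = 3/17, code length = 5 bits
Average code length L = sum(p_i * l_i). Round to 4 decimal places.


Weighted contributions p_i * l_i:
  C: (12/17) * 3 = 36/17
  F: (2/17) * 5 = 10/17
  E: (3/17) * 5 = 15/17
Sum = (36 + 10 + 15)/17 = 61/17

L = 61/17 = 3.5882 bits/symbol


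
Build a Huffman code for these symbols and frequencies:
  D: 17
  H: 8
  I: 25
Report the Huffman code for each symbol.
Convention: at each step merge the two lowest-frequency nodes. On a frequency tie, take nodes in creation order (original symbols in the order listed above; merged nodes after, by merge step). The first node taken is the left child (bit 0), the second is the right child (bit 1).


Huffman tree construction:
Step 1: Merge H(8) + D(17) = 25
Step 2: Merge I(25) + (H+D)(25) = 50
Read each symbol's code off the tree from the root (left child = 0, right child = 1).

Codes:
  D: 11 (length 2)
  H: 10 (length 2)
  I: 0 (length 1)
Average code length: 75/50 = 1.5000 bits/symbol


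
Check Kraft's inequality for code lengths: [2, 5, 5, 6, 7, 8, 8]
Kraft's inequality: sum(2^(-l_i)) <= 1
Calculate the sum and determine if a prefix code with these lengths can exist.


Sum = 2^(-2) + 2^(-5) + 2^(-5) + 2^(-6) + 2^(-7) + 2^(-8) + 2^(-8)
    = 0.25 + 0.03125 + 0.03125 + 0.015625 + 0.0078125 + 0.00390625 + 0.00390625
    = 88/256 = 0.34375
Since 0.34375 <= 1, Kraft's inequality IS satisfied.
A prefix code with these lengths CAN exist.

Kraft sum = 0.34375. Satisfied.


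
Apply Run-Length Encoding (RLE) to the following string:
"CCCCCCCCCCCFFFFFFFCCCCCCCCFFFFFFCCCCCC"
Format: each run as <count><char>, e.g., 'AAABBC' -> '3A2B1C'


Scanning runs left to right:
  i=0: run of 'C' x 11 -> '11C'
  i=11: run of 'F' x 7 -> '7F'
  i=18: run of 'C' x 8 -> '8C'
  i=26: run of 'F' x 6 -> '6F'
  i=32: run of 'C' x 6 -> '6C'

RLE = 11C7F8C6F6C


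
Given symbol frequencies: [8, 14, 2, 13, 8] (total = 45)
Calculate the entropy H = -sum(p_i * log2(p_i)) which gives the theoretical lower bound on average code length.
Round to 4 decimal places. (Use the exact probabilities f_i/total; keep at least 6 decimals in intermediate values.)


Per-symbol terms -p_i * log2(p_i) with p_i = f_i/45:
  p = 8/45 = 0.177778: log2(p) = -2.491853, -p*log2(p) = 0.442996
  p = 14/45 = 0.311111: log2(p) = -1.684498, -p*log2(p) = 0.524066
  p = 2/45 = 0.044444: log2(p) = -4.491853, -p*log2(p) = 0.199638
  p = 13/45 = 0.288889: log2(p) = -1.791413, -p*log2(p) = 0.517519
  p = 8/45 = 0.177778: log2(p) = -2.491853, -p*log2(p) = 0.442996
H = 0.442996 + 0.524066 + 0.199638 + 0.517519 + 0.442996 = 2.127215

H = 2.1272 bits/symbol


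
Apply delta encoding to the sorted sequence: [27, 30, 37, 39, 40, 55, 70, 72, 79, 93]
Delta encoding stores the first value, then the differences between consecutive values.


First value: 27
Deltas:
  30 - 27 = 3
  37 - 30 = 7
  39 - 37 = 2
  40 - 39 = 1
  55 - 40 = 15
  70 - 55 = 15
  72 - 70 = 2
  79 - 72 = 7
  93 - 79 = 14


Delta encoded: [27, 3, 7, 2, 1, 15, 15, 2, 7, 14]


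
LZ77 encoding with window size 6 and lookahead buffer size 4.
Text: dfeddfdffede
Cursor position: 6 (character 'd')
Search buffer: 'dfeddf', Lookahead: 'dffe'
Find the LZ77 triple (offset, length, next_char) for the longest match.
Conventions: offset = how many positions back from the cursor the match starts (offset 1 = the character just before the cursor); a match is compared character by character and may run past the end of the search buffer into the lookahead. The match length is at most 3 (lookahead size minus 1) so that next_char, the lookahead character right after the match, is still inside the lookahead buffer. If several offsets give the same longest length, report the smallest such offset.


Try each offset into the search buffer:
  offset=1 (pos 5, char 'f'): match length 0
  offset=2 (pos 4, char 'd'): match length 2
  offset=3 (pos 3, char 'd'): match length 1
  offset=4 (pos 2, char 'e'): match length 0
  offset=5 (pos 1, char 'f'): match length 0
  offset=6 (pos 0, char 'd'): match length 2
Longest match has length 2, found at offsets 2, 6; take the smallest, offset 2.
next_char = character at position 6 + 2 = 8 -> 'f'

Best match: offset=2, length=2 (matching 'df' starting at position 4)
LZ77 triple: (2, 2, 'f')


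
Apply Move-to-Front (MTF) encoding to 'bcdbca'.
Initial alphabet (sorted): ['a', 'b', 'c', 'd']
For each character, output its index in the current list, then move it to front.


MTF encoding:
'b': index 1 in ['a', 'b', 'c', 'd'] -> ['b', 'a', 'c', 'd']
'c': index 2 in ['b', 'a', 'c', 'd'] -> ['c', 'b', 'a', 'd']
'd': index 3 in ['c', 'b', 'a', 'd'] -> ['d', 'c', 'b', 'a']
'b': index 2 in ['d', 'c', 'b', 'a'] -> ['b', 'd', 'c', 'a']
'c': index 2 in ['b', 'd', 'c', 'a'] -> ['c', 'b', 'd', 'a']
'a': index 3 in ['c', 'b', 'd', 'a'] -> ['a', 'c', 'b', 'd']


Output: [1, 2, 3, 2, 2, 3]


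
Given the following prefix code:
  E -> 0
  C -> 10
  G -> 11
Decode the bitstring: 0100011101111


Decoding step by step:
Bits 0 -> E
Bits 10 -> C
Bits 0 -> E
Bits 0 -> E
Bits 11 -> G
Bits 10 -> C
Bits 11 -> G
Bits 11 -> G


Decoded message: ECEEGCGG


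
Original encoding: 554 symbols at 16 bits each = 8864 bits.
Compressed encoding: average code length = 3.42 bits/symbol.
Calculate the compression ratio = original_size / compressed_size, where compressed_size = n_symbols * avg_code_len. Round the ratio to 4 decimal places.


original_size = n_symbols * orig_bits = 554 * 16 = 8864 bits
compressed_size = n_symbols * avg_code_len = 554 * 3.42 = 1894.68 bits
ratio = original_size / compressed_size = 8864 / 1894.68 = 4.6784

Compression ratio = 4.6784


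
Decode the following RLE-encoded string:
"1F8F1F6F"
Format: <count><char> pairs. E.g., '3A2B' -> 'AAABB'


Expanding each <count><char> pair:
  1F -> 'F'
  8F -> 'FFFFFFFF'
  1F -> 'F'
  6F -> 'FFFFFF'

Decoded = FFFFFFFFFFFFFFFF


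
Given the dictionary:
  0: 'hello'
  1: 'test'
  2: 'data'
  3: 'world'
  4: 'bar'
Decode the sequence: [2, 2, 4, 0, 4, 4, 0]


Look up each index in the dictionary:
  2 -> 'data'
  2 -> 'data'
  4 -> 'bar'
  0 -> 'hello'
  4 -> 'bar'
  4 -> 'bar'
  0 -> 'hello'

Decoded: "data data bar hello bar bar hello"


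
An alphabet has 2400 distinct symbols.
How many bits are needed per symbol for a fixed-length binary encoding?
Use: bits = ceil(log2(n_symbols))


log2(2400) = 11.2288
Bracket: 2^11 = 2048 < 2400 <= 2^12 = 4096
So ceil(log2(2400)) = 12

bits = ceil(log2(2400)) = ceil(11.2288) = 12 bits


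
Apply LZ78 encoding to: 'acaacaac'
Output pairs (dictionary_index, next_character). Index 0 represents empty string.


LZ78 encoding steps:
Dictionary: {0: ''}
Step 1: w='' (idx 0), next='a' -> output (0, 'a'), add 'a' as idx 1
Step 2: w='' (idx 0), next='c' -> output (0, 'c'), add 'c' as idx 2
Step 3: w='a' (idx 1), next='a' -> output (1, 'a'), add 'aa' as idx 3
Step 4: w='c' (idx 2), next='a' -> output (2, 'a'), add 'ca' as idx 4
Step 5: w='a' (idx 1), next='c' -> output (1, 'c'), add 'ac' as idx 5


Encoded: [(0, 'a'), (0, 'c'), (1, 'a'), (2, 'a'), (1, 'c')]


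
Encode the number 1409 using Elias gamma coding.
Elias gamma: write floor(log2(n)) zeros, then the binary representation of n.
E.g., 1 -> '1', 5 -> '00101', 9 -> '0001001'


num_bits = floor(log2(1409)) + 1 = 11
leading_zeros = num_bits - 1 = 10
binary(1409) = 10110000001

Elias gamma(1409) = '0000000000' + '10110000001' = 000000000010110000001 (21 bits)


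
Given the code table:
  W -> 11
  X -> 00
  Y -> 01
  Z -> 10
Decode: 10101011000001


Decoding:
10 -> Z
10 -> Z
10 -> Z
11 -> W
00 -> X
00 -> X
01 -> Y


Result: ZZZWXXY


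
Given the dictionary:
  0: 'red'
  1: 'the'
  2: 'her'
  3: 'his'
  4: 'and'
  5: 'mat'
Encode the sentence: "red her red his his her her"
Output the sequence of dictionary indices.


Look up each word in the dictionary:
  'red' -> 0
  'her' -> 2
  'red' -> 0
  'his' -> 3
  'his' -> 3
  'her' -> 2
  'her' -> 2

Encoded: [0, 2, 0, 3, 3, 2, 2]


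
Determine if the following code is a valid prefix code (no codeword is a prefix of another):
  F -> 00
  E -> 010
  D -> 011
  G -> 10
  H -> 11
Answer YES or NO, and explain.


Checking each pair (does one codeword prefix another?):
  F='00' vs E='010': no prefix
  F='00' vs D='011': no prefix
  F='00' vs G='10': no prefix
  F='00' vs H='11': no prefix
  E='010' vs F='00': no prefix
  E='010' vs D='011': no prefix
  E='010' vs G='10': no prefix
  E='010' vs H='11': no prefix
  D='011' vs F='00': no prefix
  D='011' vs E='010': no prefix
  D='011' vs G='10': no prefix
  D='011' vs H='11': no prefix
  G='10' vs F='00': no prefix
  G='10' vs E='010': no prefix
  G='10' vs D='011': no prefix
  G='10' vs H='11': no prefix
  H='11' vs F='00': no prefix
  H='11' vs E='010': no prefix
  H='11' vs D='011': no prefix
  H='11' vs G='10': no prefix
No violation found over all pairs.

YES -- this is a valid prefix code. No codeword is a prefix of any other codeword.


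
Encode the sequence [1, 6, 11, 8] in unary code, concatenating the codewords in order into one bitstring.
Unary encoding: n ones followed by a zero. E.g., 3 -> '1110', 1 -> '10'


Encode each number as n ones followed by a terminating 0:
  1 -> 10 (2 bits)
  6 -> 1111110 (7 bits)
  11 -> 111111111110 (12 bits)
  8 -> 111111110 (9 bits)
Total length = 2 + 7 + 12 + 9 = 30 bits.

Unary([1, 6, 11, 8]) = 101111110111111111110111111110 (30 bits)


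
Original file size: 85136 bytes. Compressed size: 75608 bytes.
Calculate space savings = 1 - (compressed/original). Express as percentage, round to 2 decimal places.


ratio = compressed/original = 75608/85136 = 0.888085
savings = 1 - ratio = 1 - 0.888085 = 0.111915
as a percentage: 0.111915 * 100 = 11.19%

Space savings = 1 - 75608/85136 = 11.19%


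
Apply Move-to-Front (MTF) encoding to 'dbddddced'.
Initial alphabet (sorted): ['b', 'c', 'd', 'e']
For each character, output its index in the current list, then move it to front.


MTF encoding:
'd': index 2 in ['b', 'c', 'd', 'e'] -> ['d', 'b', 'c', 'e']
'b': index 1 in ['d', 'b', 'c', 'e'] -> ['b', 'd', 'c', 'e']
'd': index 1 in ['b', 'd', 'c', 'e'] -> ['d', 'b', 'c', 'e']
'd': index 0 in ['d', 'b', 'c', 'e'] -> ['d', 'b', 'c', 'e']
'd': index 0 in ['d', 'b', 'c', 'e'] -> ['d', 'b', 'c', 'e']
'd': index 0 in ['d', 'b', 'c', 'e'] -> ['d', 'b', 'c', 'e']
'c': index 2 in ['d', 'b', 'c', 'e'] -> ['c', 'd', 'b', 'e']
'e': index 3 in ['c', 'd', 'b', 'e'] -> ['e', 'c', 'd', 'b']
'd': index 2 in ['e', 'c', 'd', 'b'] -> ['d', 'e', 'c', 'b']


Output: [2, 1, 1, 0, 0, 0, 2, 3, 2]


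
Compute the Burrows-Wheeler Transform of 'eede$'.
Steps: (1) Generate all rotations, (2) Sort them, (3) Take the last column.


Rotations (sorted):
  0: $eede -> last char: e
  1: de$ee -> last char: e
  2: e$eed -> last char: d
  3: ede$e -> last char: e
  4: eede$ -> last char: $


BWT = eede$


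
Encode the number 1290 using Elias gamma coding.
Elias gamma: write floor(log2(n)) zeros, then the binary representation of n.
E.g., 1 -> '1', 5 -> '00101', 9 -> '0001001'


num_bits = floor(log2(1290)) + 1 = 11
leading_zeros = num_bits - 1 = 10
binary(1290) = 10100001010

Elias gamma(1290) = '0000000000' + '10100001010' = 000000000010100001010 (21 bits)


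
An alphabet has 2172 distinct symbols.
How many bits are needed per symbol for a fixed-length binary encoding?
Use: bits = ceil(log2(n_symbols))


log2(2172) = 11.0848
Bracket: 2^11 = 2048 < 2172 <= 2^12 = 4096
So ceil(log2(2172)) = 12

bits = ceil(log2(2172)) = ceil(11.0848) = 12 bits


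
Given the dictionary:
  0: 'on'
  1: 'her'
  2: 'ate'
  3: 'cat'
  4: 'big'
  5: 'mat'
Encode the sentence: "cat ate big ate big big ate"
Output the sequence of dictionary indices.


Look up each word in the dictionary:
  'cat' -> 3
  'ate' -> 2
  'big' -> 4
  'ate' -> 2
  'big' -> 4
  'big' -> 4
  'ate' -> 2

Encoded: [3, 2, 4, 2, 4, 4, 2]


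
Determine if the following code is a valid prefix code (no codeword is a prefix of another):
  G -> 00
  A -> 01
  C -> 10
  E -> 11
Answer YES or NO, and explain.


Checking each pair (does one codeword prefix another?):
  G='00' vs A='01': no prefix
  G='00' vs C='10': no prefix
  G='00' vs E='11': no prefix
  A='01' vs G='00': no prefix
  A='01' vs C='10': no prefix
  A='01' vs E='11': no prefix
  C='10' vs G='00': no prefix
  C='10' vs A='01': no prefix
  C='10' vs E='11': no prefix
  E='11' vs G='00': no prefix
  E='11' vs A='01': no prefix
  E='11' vs C='10': no prefix
No violation found over all pairs.

YES -- this is a valid prefix code. No codeword is a prefix of any other codeword.


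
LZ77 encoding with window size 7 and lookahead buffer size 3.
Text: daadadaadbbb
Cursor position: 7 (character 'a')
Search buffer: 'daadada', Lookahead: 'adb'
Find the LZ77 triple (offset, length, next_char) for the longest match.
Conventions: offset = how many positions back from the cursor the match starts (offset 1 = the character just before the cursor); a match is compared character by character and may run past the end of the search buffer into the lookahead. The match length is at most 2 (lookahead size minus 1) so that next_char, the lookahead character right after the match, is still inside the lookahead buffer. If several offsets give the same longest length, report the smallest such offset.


Try each offset into the search buffer:
  offset=1 (pos 6, char 'a'): match length 1
  offset=2 (pos 5, char 'd'): match length 0
  offset=3 (pos 4, char 'a'): match length 2
  offset=4 (pos 3, char 'd'): match length 0
  offset=5 (pos 2, char 'a'): match length 2
  offset=6 (pos 1, char 'a'): match length 1
  offset=7 (pos 0, char 'd'): match length 0
Longest match has length 2, found at offsets 3, 5; take the smallest, offset 3.
next_char = character at position 7 + 2 = 9 -> 'b'

Best match: offset=3, length=2 (matching 'ad' starting at position 4)
LZ77 triple: (3, 2, 'b')


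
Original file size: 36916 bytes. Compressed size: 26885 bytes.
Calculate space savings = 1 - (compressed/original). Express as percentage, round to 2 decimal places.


ratio = compressed/original = 26885/36916 = 0.728275
savings = 1 - ratio = 1 - 0.728275 = 0.271725
as a percentage: 0.271725 * 100 = 27.17%

Space savings = 1 - 26885/36916 = 27.17%


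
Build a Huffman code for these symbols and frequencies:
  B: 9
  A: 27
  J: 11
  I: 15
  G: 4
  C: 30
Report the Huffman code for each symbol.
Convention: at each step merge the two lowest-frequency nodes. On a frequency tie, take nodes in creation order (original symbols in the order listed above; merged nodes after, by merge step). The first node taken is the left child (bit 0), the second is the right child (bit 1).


Huffman tree construction:
Step 1: Merge G(4) + B(9) = 13
Step 2: Merge J(11) + (G+B)(13) = 24
Step 3: Merge I(15) + (J+(G+B))(24) = 39
Step 4: Merge A(27) + C(30) = 57
Step 5: Merge (I+(J+(G+B)))(39) + (A+C)(57) = 96
Read each symbol's code off the tree from the root (left child = 0, right child = 1).

Codes:
  B: 0111 (length 4)
  A: 10 (length 2)
  J: 010 (length 3)
  I: 00 (length 2)
  G: 0110 (length 4)
  C: 11 (length 2)
Average code length: 229/96 = 2.3854 bits/symbol


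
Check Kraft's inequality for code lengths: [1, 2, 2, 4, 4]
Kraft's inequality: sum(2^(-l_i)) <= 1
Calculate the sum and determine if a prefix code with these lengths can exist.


Sum = 2^(-1) + 2^(-2) + 2^(-2) + 2^(-4) + 2^(-4)
    = 0.5 + 0.25 + 0.25 + 0.0625 + 0.0625
    = 18/16 = 1.125
Since 1.125 > 1, Kraft's inequality is NOT satisfied.
A prefix code with these lengths CANNOT exist.

Kraft sum = 1.125. Not satisfied.


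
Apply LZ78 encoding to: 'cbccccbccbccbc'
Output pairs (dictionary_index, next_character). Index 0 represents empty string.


LZ78 encoding steps:
Dictionary: {0: ''}
Step 1: w='' (idx 0), next='c' -> output (0, 'c'), add 'c' as idx 1
Step 2: w='' (idx 0), next='b' -> output (0, 'b'), add 'b' as idx 2
Step 3: w='c' (idx 1), next='c' -> output (1, 'c'), add 'cc' as idx 3
Step 4: w='cc' (idx 3), next='b' -> output (3, 'b'), add 'ccb' as idx 4
Step 5: w='ccb' (idx 4), next='c' -> output (4, 'c'), add 'ccbc' as idx 5
Step 6: w='c' (idx 1), next='b' -> output (1, 'b'), add 'cb' as idx 6
Step 7: w='c' (idx 1), end of input -> output (1, '')


Encoded: [(0, 'c'), (0, 'b'), (1, 'c'), (3, 'b'), (4, 'c'), (1, 'b'), (1, '')]


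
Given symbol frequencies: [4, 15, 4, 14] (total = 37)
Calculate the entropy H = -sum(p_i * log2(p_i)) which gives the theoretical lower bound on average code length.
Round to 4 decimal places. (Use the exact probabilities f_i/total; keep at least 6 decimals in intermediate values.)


Per-symbol terms -p_i * log2(p_i) with p_i = f_i/37:
  p = 4/37 = 0.108108: log2(p) = -3.209453, -p*log2(p) = 0.346968
  p = 15/37 = 0.405405: log2(p) = -1.302563, -p*log2(p) = 0.528066
  p = 4/37 = 0.108108: log2(p) = -3.209453, -p*log2(p) = 0.346968
  p = 14/37 = 0.378378: log2(p) = -1.402098, -p*log2(p) = 0.530524
H = 0.346968 + 0.528066 + 0.346968 + 0.530524 = 1.752526

H = 1.7525 bits/symbol


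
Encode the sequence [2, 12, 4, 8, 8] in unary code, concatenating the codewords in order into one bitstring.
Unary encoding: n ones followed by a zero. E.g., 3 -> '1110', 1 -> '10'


Encode each number as n ones followed by a terminating 0:
  2 -> 110 (3 bits)
  12 -> 1111111111110 (13 bits)
  4 -> 11110 (5 bits)
  8 -> 111111110 (9 bits)
  8 -> 111111110 (9 bits)
Total length = 3 + 13 + 5 + 9 + 9 = 39 bits.

Unary([2, 12, 4, 8, 8]) = 110111111111111011110111111110111111110 (39 bits)


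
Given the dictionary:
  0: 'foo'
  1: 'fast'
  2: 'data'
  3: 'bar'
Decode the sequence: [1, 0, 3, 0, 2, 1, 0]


Look up each index in the dictionary:
  1 -> 'fast'
  0 -> 'foo'
  3 -> 'bar'
  0 -> 'foo'
  2 -> 'data'
  1 -> 'fast'
  0 -> 'foo'

Decoded: "fast foo bar foo data fast foo"


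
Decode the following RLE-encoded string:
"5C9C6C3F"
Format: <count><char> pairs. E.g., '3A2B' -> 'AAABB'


Expanding each <count><char> pair:
  5C -> 'CCCCC'
  9C -> 'CCCCCCCCC'
  6C -> 'CCCCCC'
  3F -> 'FFF'

Decoded = CCCCCCCCCCCCCCCCCCCCFFF


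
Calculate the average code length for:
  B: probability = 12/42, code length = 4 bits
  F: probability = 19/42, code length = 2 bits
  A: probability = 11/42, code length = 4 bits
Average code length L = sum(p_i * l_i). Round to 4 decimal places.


Weighted contributions p_i * l_i:
  B: (12/42) * 4 = 48/42
  F: (19/42) * 2 = 38/42
  A: (11/42) * 4 = 44/42
Sum = (48 + 38 + 44)/42 = 130/42

L = 130/42 = 3.0952 bits/symbol


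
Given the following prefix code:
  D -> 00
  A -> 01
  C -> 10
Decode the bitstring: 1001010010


Decoding step by step:
Bits 10 -> C
Bits 01 -> A
Bits 01 -> A
Bits 00 -> D
Bits 10 -> C


Decoded message: CAADC


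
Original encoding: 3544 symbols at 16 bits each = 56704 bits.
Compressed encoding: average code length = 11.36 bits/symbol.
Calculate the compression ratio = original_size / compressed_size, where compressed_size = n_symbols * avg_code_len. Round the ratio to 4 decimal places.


original_size = n_symbols * orig_bits = 3544 * 16 = 56704 bits
compressed_size = n_symbols * avg_code_len = 3544 * 11.36 = 40259.84 bits
ratio = original_size / compressed_size = 56704 / 40259.84 = 1.4085

Compression ratio = 1.4085


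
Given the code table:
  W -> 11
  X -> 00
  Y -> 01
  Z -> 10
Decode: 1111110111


Decoding:
11 -> W
11 -> W
11 -> W
01 -> Y
11 -> W


Result: WWWYW


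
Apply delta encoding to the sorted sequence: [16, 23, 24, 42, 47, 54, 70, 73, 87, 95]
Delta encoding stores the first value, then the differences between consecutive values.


First value: 16
Deltas:
  23 - 16 = 7
  24 - 23 = 1
  42 - 24 = 18
  47 - 42 = 5
  54 - 47 = 7
  70 - 54 = 16
  73 - 70 = 3
  87 - 73 = 14
  95 - 87 = 8


Delta encoded: [16, 7, 1, 18, 5, 7, 16, 3, 14, 8]


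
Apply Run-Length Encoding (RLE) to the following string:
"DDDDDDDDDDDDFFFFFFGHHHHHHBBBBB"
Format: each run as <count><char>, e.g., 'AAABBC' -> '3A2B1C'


Scanning runs left to right:
  i=0: run of 'D' x 12 -> '12D'
  i=12: run of 'F' x 6 -> '6F'
  i=18: run of 'G' x 1 -> '1G'
  i=19: run of 'H' x 6 -> '6H'
  i=25: run of 'B' x 5 -> '5B'

RLE = 12D6F1G6H5B


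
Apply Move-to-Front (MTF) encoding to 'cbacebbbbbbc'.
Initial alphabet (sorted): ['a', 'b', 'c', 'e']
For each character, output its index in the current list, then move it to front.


MTF encoding:
'c': index 2 in ['a', 'b', 'c', 'e'] -> ['c', 'a', 'b', 'e']
'b': index 2 in ['c', 'a', 'b', 'e'] -> ['b', 'c', 'a', 'e']
'a': index 2 in ['b', 'c', 'a', 'e'] -> ['a', 'b', 'c', 'e']
'c': index 2 in ['a', 'b', 'c', 'e'] -> ['c', 'a', 'b', 'e']
'e': index 3 in ['c', 'a', 'b', 'e'] -> ['e', 'c', 'a', 'b']
'b': index 3 in ['e', 'c', 'a', 'b'] -> ['b', 'e', 'c', 'a']
'b': index 0 in ['b', 'e', 'c', 'a'] -> ['b', 'e', 'c', 'a']
'b': index 0 in ['b', 'e', 'c', 'a'] -> ['b', 'e', 'c', 'a']
'b': index 0 in ['b', 'e', 'c', 'a'] -> ['b', 'e', 'c', 'a']
'b': index 0 in ['b', 'e', 'c', 'a'] -> ['b', 'e', 'c', 'a']
'b': index 0 in ['b', 'e', 'c', 'a'] -> ['b', 'e', 'c', 'a']
'c': index 2 in ['b', 'e', 'c', 'a'] -> ['c', 'b', 'e', 'a']


Output: [2, 2, 2, 2, 3, 3, 0, 0, 0, 0, 0, 2]


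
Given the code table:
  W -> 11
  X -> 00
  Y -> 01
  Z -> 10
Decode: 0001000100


Decoding:
00 -> X
01 -> Y
00 -> X
01 -> Y
00 -> X


Result: XYXYX


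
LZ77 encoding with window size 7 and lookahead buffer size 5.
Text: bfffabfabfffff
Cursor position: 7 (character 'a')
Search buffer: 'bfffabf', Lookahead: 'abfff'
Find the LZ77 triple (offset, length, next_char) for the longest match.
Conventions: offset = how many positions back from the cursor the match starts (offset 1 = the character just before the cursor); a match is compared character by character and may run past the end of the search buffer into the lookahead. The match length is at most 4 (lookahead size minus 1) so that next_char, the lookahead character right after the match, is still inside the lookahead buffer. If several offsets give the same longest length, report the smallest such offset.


Try each offset into the search buffer:
  offset=1 (pos 6, char 'f'): match length 0
  offset=2 (pos 5, char 'b'): match length 0
  offset=3 (pos 4, char 'a'): match length 3
  offset=4 (pos 3, char 'f'): match length 0
  offset=5 (pos 2, char 'f'): match length 0
  offset=6 (pos 1, char 'f'): match length 0
  offset=7 (pos 0, char 'b'): match length 0
Longest match has length 3 at offset 3.
next_char = character at position 7 + 3 = 10 -> 'f'

Best match: offset=3, length=3 (matching 'abf' starting at position 4)
LZ77 triple: (3, 3, 'f')
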